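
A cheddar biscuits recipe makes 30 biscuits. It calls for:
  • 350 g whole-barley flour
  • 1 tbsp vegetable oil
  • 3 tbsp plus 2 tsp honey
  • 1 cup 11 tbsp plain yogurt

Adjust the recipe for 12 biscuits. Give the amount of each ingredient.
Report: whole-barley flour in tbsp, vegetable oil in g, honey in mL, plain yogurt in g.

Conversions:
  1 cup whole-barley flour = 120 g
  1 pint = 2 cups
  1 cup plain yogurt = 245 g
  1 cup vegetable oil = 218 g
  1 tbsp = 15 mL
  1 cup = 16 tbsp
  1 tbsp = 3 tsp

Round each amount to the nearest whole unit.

Scaling factor: 12/30 = 2/5 = 0.4.
whole-barley flour: 350 g × 2/5 ÷ 120 g/cup × 16 tbsp/cup ≈ 19 tbsp
vegetable oil: 1 tbsp × 2/5 ÷ 16 tbsp/cup × 218 g/cup ≈ 5 g
honey: (3 tbsp + 2 tsp = 11/3 tbsp) × 2/5 × 15 mL/tbsp = 22 mL
plain yogurt: (1 cup + 11 tbsp = 1.6875 cup) × 2/5 × 245 g/cup ≈ 165 g

whole-barley flour: 19 tbsp; vegetable oil: 5 g; honey: 22 mL; plain yogurt: 165 g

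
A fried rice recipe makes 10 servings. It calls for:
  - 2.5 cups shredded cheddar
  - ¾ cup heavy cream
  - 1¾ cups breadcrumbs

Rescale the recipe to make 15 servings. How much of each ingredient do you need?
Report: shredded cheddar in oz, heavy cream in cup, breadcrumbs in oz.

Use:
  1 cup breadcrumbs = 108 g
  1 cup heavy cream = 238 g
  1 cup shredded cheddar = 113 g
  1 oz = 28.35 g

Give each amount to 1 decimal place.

shredded cheddar: 14.9 oz; heavy cream: 1.1 cup; breadcrumbs: 10.0 oz

Scaling factor: 15/10 = 3/2 = 1.5.
shredded cheddar: 2.5 cup × 3/2 × 113 g/cup ÷ 28.35 g/oz ≈ 14.9 oz
heavy cream: 0.75 cup × 3/2 ≈ 1.1 cup
breadcrumbs: 1.75 cup × 3/2 × 108 g/cup ÷ 28.35 g/oz = 10.0 oz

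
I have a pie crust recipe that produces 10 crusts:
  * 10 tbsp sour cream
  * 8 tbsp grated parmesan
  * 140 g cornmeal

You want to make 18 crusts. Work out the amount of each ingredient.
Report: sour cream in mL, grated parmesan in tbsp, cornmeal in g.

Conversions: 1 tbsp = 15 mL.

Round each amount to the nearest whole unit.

sour cream: 270 mL; grated parmesan: 14 tbsp; cornmeal: 252 g

Scaling factor: 18/10 = 9/5 = 1.8.
sour cream: 10 tbsp × 9/5 × 15 mL/tbsp = 270 mL
grated parmesan: 8 tbsp × 9/5 ≈ 14 tbsp
cornmeal: 140 g × 9/5 = 252 g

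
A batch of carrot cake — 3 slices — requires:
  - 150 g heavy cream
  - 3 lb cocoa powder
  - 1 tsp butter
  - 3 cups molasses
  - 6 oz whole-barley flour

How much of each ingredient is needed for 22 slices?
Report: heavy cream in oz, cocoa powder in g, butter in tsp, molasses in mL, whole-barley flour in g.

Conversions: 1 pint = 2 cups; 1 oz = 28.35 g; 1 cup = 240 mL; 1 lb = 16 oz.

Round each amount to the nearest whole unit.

heavy cream: 39 oz; cocoa powder: 9979 g; butter: 7 tsp; molasses: 5280 mL; whole-barley flour: 1247 g

Scaling factor: 22/3.
heavy cream: 150 g × 22/3 ÷ 28.35 g/oz ≈ 39 oz
cocoa powder: 3 lb × 22/3 × 16 oz/lb × 28.35 g/oz ≈ 9979 g
butter: 1 tsp × 22/3 ≈ 7 tsp
molasses: 3 cup × 22/3 × 240 mL/cup = 5280 mL
whole-barley flour: 6 oz × 22/3 × 28.35 g/oz ≈ 1247 g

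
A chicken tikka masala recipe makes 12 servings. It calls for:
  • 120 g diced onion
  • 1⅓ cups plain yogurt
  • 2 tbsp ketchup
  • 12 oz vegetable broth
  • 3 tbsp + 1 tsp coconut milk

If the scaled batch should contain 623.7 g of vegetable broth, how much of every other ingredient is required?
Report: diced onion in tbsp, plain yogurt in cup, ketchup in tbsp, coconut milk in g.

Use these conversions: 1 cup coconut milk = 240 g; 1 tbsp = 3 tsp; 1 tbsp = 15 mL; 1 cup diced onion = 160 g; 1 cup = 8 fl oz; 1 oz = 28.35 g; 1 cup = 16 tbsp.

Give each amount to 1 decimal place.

The original recipe has 340.2 g of vegetable broth, so the scaling factor is 623.7 ÷ 340.2 = 11/6.
diced onion: 120 g × 11/6 ÷ 160 g/cup × 16 tbsp/cup = 22.0 tbsp
plain yogurt: 4/3 cup × 11/6 ≈ 2.4 cup
ketchup: 2 tbsp × 11/6 ≈ 3.7 tbsp
coconut milk: (3 tbsp + 1 tsp = 10/3 tbsp) × 11/6 ÷ 16 tbsp/cup × 240 g/cup ≈ 91.7 g

diced onion: 22.0 tbsp; plain yogurt: 2.4 cup; ketchup: 3.7 tbsp; coconut milk: 91.7 g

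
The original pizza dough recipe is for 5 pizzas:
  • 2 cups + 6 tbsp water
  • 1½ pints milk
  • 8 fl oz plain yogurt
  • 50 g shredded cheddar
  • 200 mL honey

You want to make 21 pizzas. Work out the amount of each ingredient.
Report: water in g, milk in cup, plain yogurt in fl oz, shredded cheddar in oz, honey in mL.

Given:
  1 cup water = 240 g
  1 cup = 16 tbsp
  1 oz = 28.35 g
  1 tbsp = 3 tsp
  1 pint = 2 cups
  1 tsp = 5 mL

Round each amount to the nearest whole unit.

water: 2394 g; milk: 13 cup; plain yogurt: 34 fl oz; shredded cheddar: 7 oz; honey: 840 mL

Scaling factor: 21/5 = 4.2.
water: (2 cup + 6 tbsp = 2.375 cup) × 21/5 × 240 g/cup = 2394 g
milk: 1.5 pint × 21/5 × 2 cup/pint ≈ 13 cup
plain yogurt: 8 fl oz × 21/5 ≈ 34 fl oz
shredded cheddar: 50 g × 21/5 ÷ 28.35 g/oz ≈ 7 oz
honey: 200 mL × 21/5 = 840 mL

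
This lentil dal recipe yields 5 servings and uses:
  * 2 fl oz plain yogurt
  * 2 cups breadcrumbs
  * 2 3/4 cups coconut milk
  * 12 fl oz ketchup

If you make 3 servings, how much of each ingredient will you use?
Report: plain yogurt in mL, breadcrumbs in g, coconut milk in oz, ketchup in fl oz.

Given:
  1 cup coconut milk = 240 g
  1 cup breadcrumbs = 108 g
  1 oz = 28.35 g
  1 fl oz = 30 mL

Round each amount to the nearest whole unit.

Scaling factor: 3/5 = 0.6.
plain yogurt: 2 fl oz × 3/5 × 30 mL/fl oz = 36 mL
breadcrumbs: 2 cup × 3/5 × 108 g/cup ≈ 130 g
coconut milk: 2.75 cup × 3/5 × 240 g/cup ÷ 28.35 g/oz ≈ 14 oz
ketchup: 12 fl oz × 3/5 ≈ 7 fl oz

plain yogurt: 36 mL; breadcrumbs: 130 g; coconut milk: 14 oz; ketchup: 7 fl oz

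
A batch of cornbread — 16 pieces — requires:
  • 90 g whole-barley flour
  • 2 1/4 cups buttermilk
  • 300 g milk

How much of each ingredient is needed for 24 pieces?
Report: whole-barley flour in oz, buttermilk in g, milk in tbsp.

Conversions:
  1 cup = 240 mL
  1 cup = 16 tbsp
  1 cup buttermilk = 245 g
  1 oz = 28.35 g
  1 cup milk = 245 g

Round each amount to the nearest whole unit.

whole-barley flour: 5 oz; buttermilk: 827 g; milk: 29 tbsp

Scaling factor: 24/16 = 3/2 = 1.5.
whole-barley flour: 90 g × 3/2 ÷ 28.35 g/oz ≈ 5 oz
buttermilk: 2.25 cup × 3/2 × 245 g/cup ≈ 827 g
milk: 300 g × 3/2 ÷ 245 g/cup × 16 tbsp/cup ≈ 29 tbsp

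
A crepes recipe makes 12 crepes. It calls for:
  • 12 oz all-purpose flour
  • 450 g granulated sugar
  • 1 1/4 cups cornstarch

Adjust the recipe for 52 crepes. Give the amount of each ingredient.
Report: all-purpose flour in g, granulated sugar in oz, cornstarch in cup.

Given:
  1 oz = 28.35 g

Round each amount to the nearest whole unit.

all-purpose flour: 1474 g; granulated sugar: 69 oz; cornstarch: 5 cup

Scaling factor: 52/12 = 13/3.
all-purpose flour: 12 oz × 13/3 × 28.35 g/oz ≈ 1474 g
granulated sugar: 450 g × 13/3 ÷ 28.35 g/oz ≈ 69 oz
cornstarch: 1.25 cup × 13/3 ≈ 5 cup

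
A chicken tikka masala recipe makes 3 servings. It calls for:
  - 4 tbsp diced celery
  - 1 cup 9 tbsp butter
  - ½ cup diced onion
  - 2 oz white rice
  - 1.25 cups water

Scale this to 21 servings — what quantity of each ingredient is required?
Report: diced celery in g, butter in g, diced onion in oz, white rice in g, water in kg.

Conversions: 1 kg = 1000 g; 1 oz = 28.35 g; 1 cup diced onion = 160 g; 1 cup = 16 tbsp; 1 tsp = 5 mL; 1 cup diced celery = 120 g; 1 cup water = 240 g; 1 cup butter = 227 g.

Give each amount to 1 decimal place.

Scaling factor: 21/3 = 7.
diced celery: 4 tbsp × 7 ÷ 16 tbsp/cup × 120 g/cup = 210.0 g
butter: (1 cup + 9 tbsp = 1.5625 cup) × 7 × 227 g/cup ≈ 2482.8 g
diced onion: 0.5 cup × 7 × 160 g/cup ÷ 28.35 g/oz ≈ 19.8 oz
white rice: 2 oz × 7 × 28.35 g/oz = 396.9 g
water: 1.25 cup × 7 × 240 g/cup ÷ 1000 g/kg = 2.1 kg

diced celery: 210.0 g; butter: 2482.8 g; diced onion: 19.8 oz; white rice: 396.9 g; water: 2.1 kg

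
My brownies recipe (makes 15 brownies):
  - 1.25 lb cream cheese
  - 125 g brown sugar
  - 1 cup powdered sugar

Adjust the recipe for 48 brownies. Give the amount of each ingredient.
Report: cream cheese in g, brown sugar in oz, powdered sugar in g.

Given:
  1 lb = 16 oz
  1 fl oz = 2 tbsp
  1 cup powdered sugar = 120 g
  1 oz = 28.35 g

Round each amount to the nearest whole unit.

Scaling factor: 48/15 = 16/5 = 3.2.
cream cheese: 1.25 lb × 16/5 × 16 oz/lb × 28.35 g/oz ≈ 1814 g
brown sugar: 125 g × 16/5 ÷ 28.35 g/oz ≈ 14 oz
powdered sugar: 1 cup × 16/5 × 120 g/cup = 384 g

cream cheese: 1814 g; brown sugar: 14 oz; powdered sugar: 384 g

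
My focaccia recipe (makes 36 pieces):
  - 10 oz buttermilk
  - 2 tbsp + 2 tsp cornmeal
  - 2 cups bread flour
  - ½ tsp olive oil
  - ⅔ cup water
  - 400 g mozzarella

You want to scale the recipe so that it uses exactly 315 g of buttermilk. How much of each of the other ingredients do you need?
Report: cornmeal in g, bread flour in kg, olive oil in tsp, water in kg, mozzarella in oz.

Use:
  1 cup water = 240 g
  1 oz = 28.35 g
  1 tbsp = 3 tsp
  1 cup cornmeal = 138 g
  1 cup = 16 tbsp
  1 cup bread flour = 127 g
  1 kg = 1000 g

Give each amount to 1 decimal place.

The original recipe has 283.5 g of buttermilk, so the scaling factor is 315 ÷ 283.5 = 10/9.
cornmeal: (2 tbsp + 2 tsp = 8/3 tbsp) × 10/9 ÷ 16 tbsp/cup × 138 g/cup ≈ 25.6 g
bread flour: 2 cup × 10/9 × 127 g/cup ÷ 1000 g/kg ≈ 0.3 kg
olive oil: 0.5 tsp × 10/9 ≈ 0.6 tsp
water: 2/3 cup × 10/9 × 240 g/cup ÷ 1000 g/kg ≈ 0.2 kg
mozzarella: 400 g × 10/9 ÷ 28.35 g/oz ≈ 15.7 oz

cornmeal: 25.6 g; bread flour: 0.3 kg; olive oil: 0.6 tsp; water: 0.2 kg; mozzarella: 15.7 oz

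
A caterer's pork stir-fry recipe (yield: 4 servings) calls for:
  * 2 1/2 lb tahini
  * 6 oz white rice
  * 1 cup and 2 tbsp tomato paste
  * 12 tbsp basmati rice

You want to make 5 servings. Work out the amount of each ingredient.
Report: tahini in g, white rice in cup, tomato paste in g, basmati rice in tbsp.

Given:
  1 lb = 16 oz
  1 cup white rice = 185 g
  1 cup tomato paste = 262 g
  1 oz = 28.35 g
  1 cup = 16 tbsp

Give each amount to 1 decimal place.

tahini: 1417.5 g; white rice: 1.1 cup; tomato paste: 368.4 g; basmati rice: 15.0 tbsp

Scaling factor: 5/4 = 1.25.
tahini: 2.5 lb × 5/4 × 16 oz/lb × 28.35 g/oz = 1417.5 g
white rice: 6 oz × 5/4 × 28.35 g/oz ÷ 185 g/cup ≈ 1.1 cup
tomato paste: (1 cup + 2 tbsp = 1.125 cup) × 5/4 × 262 g/cup ≈ 368.4 g
basmati rice: 12 tbsp × 5/4 = 15.0 tbsp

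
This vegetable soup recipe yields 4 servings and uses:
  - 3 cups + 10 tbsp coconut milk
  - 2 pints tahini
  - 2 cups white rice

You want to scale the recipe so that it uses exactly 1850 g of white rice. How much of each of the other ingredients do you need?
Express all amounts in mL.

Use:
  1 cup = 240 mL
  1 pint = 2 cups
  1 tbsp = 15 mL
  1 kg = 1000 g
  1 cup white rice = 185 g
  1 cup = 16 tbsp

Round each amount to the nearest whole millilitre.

The original recipe has 370 g of white rice, so the scaling factor is 1850 ÷ 370 = 5.
coconut milk: (3 cup + 10 tbsp = 3.625 cup) × 5 × 240 mL/cup = 4350 mL
tahini: 2 pint × 5 × 2 cup/pint × 240 mL/cup = 4800 mL

coconut milk: 4350 mL; tahini: 4800 mL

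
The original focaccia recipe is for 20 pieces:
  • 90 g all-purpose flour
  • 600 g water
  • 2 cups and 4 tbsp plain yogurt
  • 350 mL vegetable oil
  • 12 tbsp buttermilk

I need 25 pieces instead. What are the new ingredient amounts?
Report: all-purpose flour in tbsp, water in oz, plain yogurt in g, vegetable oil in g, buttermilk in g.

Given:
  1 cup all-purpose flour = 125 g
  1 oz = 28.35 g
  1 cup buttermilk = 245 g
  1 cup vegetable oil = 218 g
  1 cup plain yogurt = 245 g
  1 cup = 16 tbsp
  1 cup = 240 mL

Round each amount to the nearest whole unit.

all-purpose flour: 14 tbsp; water: 26 oz; plain yogurt: 689 g; vegetable oil: 397 g; buttermilk: 230 g

Scaling factor: 25/20 = 5/4 = 1.25.
all-purpose flour: 90 g × 5/4 ÷ 125 g/cup × 16 tbsp/cup ≈ 14 tbsp
water: 600 g × 5/4 ÷ 28.35 g/oz ≈ 26 oz
plain yogurt: (2 cup + 4 tbsp = 2.25 cup) × 5/4 × 245 g/cup ≈ 689 g
vegetable oil: 350 mL × 5/4 ÷ 240 mL/cup × 218 g/cup ≈ 397 g
buttermilk: 12 tbsp × 5/4 ÷ 16 tbsp/cup × 245 g/cup ≈ 230 g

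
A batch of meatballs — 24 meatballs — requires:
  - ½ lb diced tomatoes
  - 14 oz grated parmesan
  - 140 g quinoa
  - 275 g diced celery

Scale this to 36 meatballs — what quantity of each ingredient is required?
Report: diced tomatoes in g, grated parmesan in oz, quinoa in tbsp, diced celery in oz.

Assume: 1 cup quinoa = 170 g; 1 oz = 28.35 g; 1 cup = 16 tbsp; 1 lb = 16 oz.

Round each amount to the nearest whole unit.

Scaling factor: 36/24 = 3/2 = 1.5.
diced tomatoes: 0.5 lb × 3/2 × 16 oz/lb × 28.35 g/oz ≈ 340 g
grated parmesan: 14 oz × 3/2 = 21 oz
quinoa: 140 g × 3/2 ÷ 170 g/cup × 16 tbsp/cup ≈ 20 tbsp
diced celery: 275 g × 3/2 ÷ 28.35 g/oz ≈ 15 oz

diced tomatoes: 340 g; grated parmesan: 21 oz; quinoa: 20 tbsp; diced celery: 15 oz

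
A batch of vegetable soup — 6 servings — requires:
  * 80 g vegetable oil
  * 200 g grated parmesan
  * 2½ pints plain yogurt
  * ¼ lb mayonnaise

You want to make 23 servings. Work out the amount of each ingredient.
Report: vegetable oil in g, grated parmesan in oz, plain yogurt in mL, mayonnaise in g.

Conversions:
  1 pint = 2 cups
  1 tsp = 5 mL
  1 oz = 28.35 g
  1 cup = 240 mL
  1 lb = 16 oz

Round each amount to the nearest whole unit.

Scaling factor: 23/6.
vegetable oil: 80 g × 23/6 ≈ 307 g
grated parmesan: 200 g × 23/6 ÷ 28.35 g/oz ≈ 27 oz
plain yogurt: 2.5 pint × 23/6 × 2 cup/pint × 240 mL/cup = 4600 mL
mayonnaise: 0.25 lb × 23/6 × 16 oz/lb × 28.35 g/oz ≈ 435 g

vegetable oil: 307 g; grated parmesan: 27 oz; plain yogurt: 4600 mL; mayonnaise: 435 g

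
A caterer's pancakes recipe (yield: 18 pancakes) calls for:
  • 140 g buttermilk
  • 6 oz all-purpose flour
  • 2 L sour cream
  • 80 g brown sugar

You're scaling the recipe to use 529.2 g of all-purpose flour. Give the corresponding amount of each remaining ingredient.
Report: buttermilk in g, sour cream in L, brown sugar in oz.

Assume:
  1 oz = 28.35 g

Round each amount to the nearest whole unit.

buttermilk: 436 g; sour cream: 6 L; brown sugar: 9 oz

The original recipe has 170.1 g of all-purpose flour, so the scaling factor is 529.2 ÷ 170.1 = 28/9.
buttermilk: 140 g × 28/9 ≈ 436 g
sour cream: 2 L × 28/9 ≈ 6 L
brown sugar: 80 g × 28/9 ÷ 28.35 g/oz ≈ 9 oz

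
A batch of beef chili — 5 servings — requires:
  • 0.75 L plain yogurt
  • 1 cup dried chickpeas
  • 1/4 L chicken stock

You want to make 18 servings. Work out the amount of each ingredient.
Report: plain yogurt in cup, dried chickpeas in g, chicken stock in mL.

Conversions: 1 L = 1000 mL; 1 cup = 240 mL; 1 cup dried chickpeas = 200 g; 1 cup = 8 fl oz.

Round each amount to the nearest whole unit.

Scaling factor: 18/5 = 3.6.
plain yogurt: 0.75 L × 18/5 × 1000 mL/L ÷ 240 mL/cup ≈ 11 cup
dried chickpeas: 1 cup × 18/5 × 200 g/cup = 720 g
chicken stock: 0.25 L × 18/5 × 1000 mL/L = 900 mL

plain yogurt: 11 cup; dried chickpeas: 720 g; chicken stock: 900 mL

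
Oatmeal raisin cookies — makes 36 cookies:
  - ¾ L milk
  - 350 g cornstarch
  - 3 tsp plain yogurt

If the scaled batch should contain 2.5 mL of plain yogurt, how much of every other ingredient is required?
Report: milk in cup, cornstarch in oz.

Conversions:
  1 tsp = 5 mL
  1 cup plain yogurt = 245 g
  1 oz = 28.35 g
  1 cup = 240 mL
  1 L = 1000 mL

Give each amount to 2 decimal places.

milk: 0.52 cup; cornstarch: 2.06 oz

The original recipe has 15 mL of plain yogurt, so the scaling factor is 2.5 ÷ 15 = 1/6.
milk: 0.75 L × 1/6 × 1000 mL/L ÷ 240 mL/cup ≈ 0.52 cup
cornstarch: 350 g × 1/6 ÷ 28.35 g/oz ≈ 2.06 oz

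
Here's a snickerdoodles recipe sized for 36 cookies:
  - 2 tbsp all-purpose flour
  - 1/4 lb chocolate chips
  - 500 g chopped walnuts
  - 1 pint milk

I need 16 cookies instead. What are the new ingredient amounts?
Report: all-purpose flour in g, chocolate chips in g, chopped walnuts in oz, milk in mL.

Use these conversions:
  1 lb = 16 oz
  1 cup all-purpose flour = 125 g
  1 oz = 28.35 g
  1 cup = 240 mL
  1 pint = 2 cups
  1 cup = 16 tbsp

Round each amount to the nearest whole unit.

all-purpose flour: 7 g; chocolate chips: 50 g; chopped walnuts: 8 oz; milk: 213 mL

Scaling factor: 16/36 = 4/9.
all-purpose flour: 2 tbsp × 4/9 ÷ 16 tbsp/cup × 125 g/cup ≈ 7 g
chocolate chips: 0.25 lb × 4/9 × 16 oz/lb × 28.35 g/oz ≈ 50 g
chopped walnuts: 500 g × 4/9 ÷ 28.35 g/oz ≈ 8 oz
milk: 1 pint × 4/9 × 2 cup/pint × 240 mL/cup ≈ 213 mL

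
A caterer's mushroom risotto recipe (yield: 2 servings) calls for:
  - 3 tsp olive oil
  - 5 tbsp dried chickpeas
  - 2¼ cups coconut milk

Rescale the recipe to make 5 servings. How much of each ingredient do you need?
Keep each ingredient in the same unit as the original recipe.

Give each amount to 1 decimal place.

Scaling factor: 5/2 = 2.5.
olive oil: 3 tsp × 5/2 = 7.5 tsp
dried chickpeas: 5 tbsp × 5/2 = 12.5 tbsp
coconut milk: 2.25 cup × 5/2 ≈ 5.6 cup

olive oil: 7.5 tsp; dried chickpeas: 12.5 tbsp; coconut milk: 5.6 cup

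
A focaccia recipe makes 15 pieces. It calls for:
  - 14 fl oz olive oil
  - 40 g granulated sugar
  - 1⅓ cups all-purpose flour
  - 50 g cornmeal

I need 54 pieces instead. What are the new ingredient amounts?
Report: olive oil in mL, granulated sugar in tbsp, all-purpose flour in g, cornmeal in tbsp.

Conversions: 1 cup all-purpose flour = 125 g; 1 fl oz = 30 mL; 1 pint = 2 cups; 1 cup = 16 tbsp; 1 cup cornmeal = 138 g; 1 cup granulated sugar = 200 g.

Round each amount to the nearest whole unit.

olive oil: 1512 mL; granulated sugar: 12 tbsp; all-purpose flour: 600 g; cornmeal: 21 tbsp

Scaling factor: 54/15 = 18/5 = 3.6.
olive oil: 14 fl oz × 18/5 × 30 mL/fl oz = 1512 mL
granulated sugar: 40 g × 18/5 ÷ 200 g/cup × 16 tbsp/cup ≈ 12 tbsp
all-purpose flour: 4/3 cup × 18/5 × 125 g/cup = 600 g
cornmeal: 50 g × 18/5 ÷ 138 g/cup × 16 tbsp/cup ≈ 21 tbsp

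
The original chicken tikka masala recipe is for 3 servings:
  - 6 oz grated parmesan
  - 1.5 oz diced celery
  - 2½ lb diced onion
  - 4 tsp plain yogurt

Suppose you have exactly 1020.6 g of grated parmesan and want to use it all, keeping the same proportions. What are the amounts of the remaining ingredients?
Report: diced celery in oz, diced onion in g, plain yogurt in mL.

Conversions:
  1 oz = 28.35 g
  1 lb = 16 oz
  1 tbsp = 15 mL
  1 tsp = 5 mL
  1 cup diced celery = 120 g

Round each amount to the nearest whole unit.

diced celery: 9 oz; diced onion: 6804 g; plain yogurt: 120 mL

The original recipe has 170.1 g of grated parmesan, so the scaling factor is 1020.6 ÷ 170.1 = 6.
diced celery: 1.5 oz × 6 = 9 oz
diced onion: 2.5 lb × 6 × 16 oz/lb × 28.35 g/oz = 6804 g
plain yogurt: 4 tsp × 6 × 5 mL/tsp = 120 mL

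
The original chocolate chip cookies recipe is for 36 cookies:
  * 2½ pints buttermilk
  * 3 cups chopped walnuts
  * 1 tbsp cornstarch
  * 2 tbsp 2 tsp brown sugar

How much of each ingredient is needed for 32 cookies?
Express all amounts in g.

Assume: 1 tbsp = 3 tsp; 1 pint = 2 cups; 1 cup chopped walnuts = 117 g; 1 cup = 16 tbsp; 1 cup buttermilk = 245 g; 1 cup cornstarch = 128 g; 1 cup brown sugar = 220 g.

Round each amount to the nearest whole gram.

Scaling factor: 32/36 = 8/9.
buttermilk: 2.5 pint × 8/9 × 2 cup/pint × 245 g/cup ≈ 1089 g
chopped walnuts: 3 cup × 8/9 × 117 g/cup = 312 g
cornstarch: 1 tbsp × 8/9 ÷ 16 tbsp/cup × 128 g/cup ≈ 7 g
brown sugar: (2 tbsp + 2 tsp = 8/3 tbsp) × 8/9 ÷ 16 tbsp/cup × 220 g/cup ≈ 33 g

buttermilk: 1089 g; chopped walnuts: 312 g; cornstarch: 7 g; brown sugar: 33 g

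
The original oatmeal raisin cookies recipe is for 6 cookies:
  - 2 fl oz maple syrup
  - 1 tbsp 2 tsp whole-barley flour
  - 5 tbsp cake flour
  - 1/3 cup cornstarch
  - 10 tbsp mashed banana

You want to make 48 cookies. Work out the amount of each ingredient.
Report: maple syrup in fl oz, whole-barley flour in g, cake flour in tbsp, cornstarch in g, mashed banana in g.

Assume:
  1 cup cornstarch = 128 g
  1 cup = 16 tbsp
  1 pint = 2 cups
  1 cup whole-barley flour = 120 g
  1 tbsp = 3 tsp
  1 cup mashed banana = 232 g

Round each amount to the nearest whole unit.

maple syrup: 16 fl oz; whole-barley flour: 100 g; cake flour: 40 tbsp; cornstarch: 341 g; mashed banana: 1160 g

Scaling factor: 48/6 = 8.
maple syrup: 2 fl oz × 8 = 16 fl oz
whole-barley flour: (1 tbsp + 2 tsp = 5/3 tbsp) × 8 ÷ 16 tbsp/cup × 120 g/cup = 100 g
cake flour: 5 tbsp × 8 = 40 tbsp
cornstarch: 1/3 cup × 8 × 128 g/cup ≈ 341 g
mashed banana: 10 tbsp × 8 ÷ 16 tbsp/cup × 232 g/cup = 1160 g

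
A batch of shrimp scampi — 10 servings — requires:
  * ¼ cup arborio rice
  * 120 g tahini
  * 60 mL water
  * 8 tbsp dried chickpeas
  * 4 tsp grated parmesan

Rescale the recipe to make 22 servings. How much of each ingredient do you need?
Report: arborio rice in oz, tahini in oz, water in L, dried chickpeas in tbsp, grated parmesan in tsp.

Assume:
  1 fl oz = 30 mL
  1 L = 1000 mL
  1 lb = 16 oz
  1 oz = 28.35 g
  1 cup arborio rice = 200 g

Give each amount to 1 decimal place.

arborio rice: 3.9 oz; tahini: 9.3 oz; water: 0.1 L; dried chickpeas: 17.6 tbsp; grated parmesan: 8.8 tsp

Scaling factor: 22/10 = 11/5 = 2.2.
arborio rice: 0.25 cup × 11/5 × 200 g/cup ÷ 28.35 g/oz ≈ 3.9 oz
tahini: 120 g × 11/5 ÷ 28.35 g/oz ≈ 9.3 oz
water: 60 mL × 11/5 ÷ 1000 mL/L ≈ 0.1 L
dried chickpeas: 8 tbsp × 11/5 = 17.6 tbsp
grated parmesan: 4 tsp × 11/5 = 8.8 tsp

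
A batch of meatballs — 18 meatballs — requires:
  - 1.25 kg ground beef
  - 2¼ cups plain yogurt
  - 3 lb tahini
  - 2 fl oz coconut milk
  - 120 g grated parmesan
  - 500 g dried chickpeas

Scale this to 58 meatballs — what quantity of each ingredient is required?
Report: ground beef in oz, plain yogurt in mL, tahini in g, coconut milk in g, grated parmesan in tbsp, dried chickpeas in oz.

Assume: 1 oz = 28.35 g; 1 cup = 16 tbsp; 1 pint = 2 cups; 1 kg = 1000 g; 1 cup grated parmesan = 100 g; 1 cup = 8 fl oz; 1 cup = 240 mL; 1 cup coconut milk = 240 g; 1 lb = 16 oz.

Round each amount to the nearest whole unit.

Scaling factor: 58/18 = 29/9.
ground beef: 1.25 kg × 29/9 × 1000 g/kg ÷ 28.35 g/oz ≈ 142 oz
plain yogurt: 2.25 cup × 29/9 × 240 mL/cup = 1740 mL
tahini: 3 lb × 29/9 × 16 oz/lb × 28.35 g/oz ≈ 4385 g
coconut milk: 2 fl oz × 29/9 ÷ 8 fl oz/cup × 240 g/cup ≈ 193 g
grated parmesan: 120 g × 29/9 ÷ 100 g/cup × 16 tbsp/cup ≈ 62 tbsp
dried chickpeas: 500 g × 29/9 ÷ 28.35 g/oz ≈ 57 oz

ground beef: 142 oz; plain yogurt: 1740 mL; tahini: 4385 g; coconut milk: 193 g; grated parmesan: 62 tbsp; dried chickpeas: 57 oz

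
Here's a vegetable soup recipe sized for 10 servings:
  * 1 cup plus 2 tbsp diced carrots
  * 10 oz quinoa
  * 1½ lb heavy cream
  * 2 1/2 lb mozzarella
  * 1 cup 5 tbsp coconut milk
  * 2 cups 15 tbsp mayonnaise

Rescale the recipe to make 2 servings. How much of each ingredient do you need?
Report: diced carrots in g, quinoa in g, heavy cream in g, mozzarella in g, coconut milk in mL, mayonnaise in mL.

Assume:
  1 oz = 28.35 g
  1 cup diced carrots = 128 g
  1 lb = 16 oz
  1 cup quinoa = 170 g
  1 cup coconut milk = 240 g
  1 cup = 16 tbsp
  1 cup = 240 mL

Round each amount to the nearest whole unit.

Scaling factor: 2/10 = 1/5 = 0.2.
diced carrots: (1 cup + 2 tbsp = 1.125 cup) × 1/5 × 128 g/cup ≈ 29 g
quinoa: 10 oz × 1/5 × 28.35 g/oz ≈ 57 g
heavy cream: 1.5 lb × 1/5 × 16 oz/lb × 28.35 g/oz ≈ 136 g
mozzarella: 2.5 lb × 1/5 × 16 oz/lb × 28.35 g/oz ≈ 227 g
coconut milk: (1 cup + 5 tbsp = 1.3125 cup) × 1/5 × 240 mL/cup = 63 mL
mayonnaise: (2 cup + 15 tbsp = 2.9375 cup) × 1/5 × 240 mL/cup = 141 mL

diced carrots: 29 g; quinoa: 57 g; heavy cream: 136 g; mozzarella: 227 g; coconut milk: 63 mL; mayonnaise: 141 mL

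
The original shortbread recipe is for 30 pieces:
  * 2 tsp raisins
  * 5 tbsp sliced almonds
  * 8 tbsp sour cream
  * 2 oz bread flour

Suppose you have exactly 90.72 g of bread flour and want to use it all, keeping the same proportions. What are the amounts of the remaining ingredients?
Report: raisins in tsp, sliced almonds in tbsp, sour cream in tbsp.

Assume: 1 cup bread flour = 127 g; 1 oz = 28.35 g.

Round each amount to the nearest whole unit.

The original recipe has 56.7 g of bread flour, so the scaling factor is 90.72 ÷ 56.7 = 8/5 = 1.6.
raisins: 2 tsp × 8/5 ≈ 3 tsp
sliced almonds: 5 tbsp × 8/5 = 8 tbsp
sour cream: 8 tbsp × 8/5 ≈ 13 tbsp

raisins: 3 tsp; sliced almonds: 8 tbsp; sour cream: 13 tbsp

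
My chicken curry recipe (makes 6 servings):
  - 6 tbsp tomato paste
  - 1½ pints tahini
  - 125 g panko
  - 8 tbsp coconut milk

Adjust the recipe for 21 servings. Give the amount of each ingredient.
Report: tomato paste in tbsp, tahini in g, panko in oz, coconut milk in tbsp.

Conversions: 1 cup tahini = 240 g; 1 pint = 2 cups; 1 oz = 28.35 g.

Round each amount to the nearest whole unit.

Scaling factor: 21/6 = 7/2 = 3.5.
tomato paste: 6 tbsp × 7/2 = 21 tbsp
tahini: 1.5 pint × 7/2 × 2 cup/pint × 240 g/cup = 2520 g
panko: 125 g × 7/2 ÷ 28.35 g/oz ≈ 15 oz
coconut milk: 8 tbsp × 7/2 = 28 tbsp

tomato paste: 21 tbsp; tahini: 2520 g; panko: 15 oz; coconut milk: 28 tbsp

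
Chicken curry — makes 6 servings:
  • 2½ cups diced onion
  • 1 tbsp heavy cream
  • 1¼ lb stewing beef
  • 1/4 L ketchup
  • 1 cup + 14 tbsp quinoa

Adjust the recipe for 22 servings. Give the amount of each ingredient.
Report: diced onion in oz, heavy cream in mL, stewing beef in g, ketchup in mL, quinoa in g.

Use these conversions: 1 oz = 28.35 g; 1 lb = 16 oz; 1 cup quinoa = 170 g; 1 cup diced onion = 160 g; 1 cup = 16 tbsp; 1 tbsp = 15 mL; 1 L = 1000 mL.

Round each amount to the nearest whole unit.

diced onion: 52 oz; heavy cream: 55 mL; stewing beef: 2079 g; ketchup: 917 mL; quinoa: 1169 g

Scaling factor: 22/6 = 11/3.
diced onion: 2.5 cup × 11/3 × 160 g/cup ÷ 28.35 g/oz ≈ 52 oz
heavy cream: 1 tbsp × 11/3 × 15 mL/tbsp = 55 mL
stewing beef: 1.25 lb × 11/3 × 16 oz/lb × 28.35 g/oz = 2079 g
ketchup: 0.25 L × 11/3 × 1000 mL/L ≈ 917 mL
quinoa: (1 cup + 14 tbsp = 1.875 cup) × 11/3 × 170 g/cup ≈ 1169 g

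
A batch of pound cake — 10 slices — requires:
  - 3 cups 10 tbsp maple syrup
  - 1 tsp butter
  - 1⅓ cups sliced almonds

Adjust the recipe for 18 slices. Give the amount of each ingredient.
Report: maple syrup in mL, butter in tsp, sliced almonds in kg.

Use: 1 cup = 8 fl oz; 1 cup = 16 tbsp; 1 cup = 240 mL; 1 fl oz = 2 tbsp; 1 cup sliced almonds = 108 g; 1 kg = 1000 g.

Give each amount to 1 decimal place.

maple syrup: 1566.0 mL; butter: 1.8 tsp; sliced almonds: 0.3 kg

Scaling factor: 18/10 = 9/5 = 1.8.
maple syrup: (3 cup + 10 tbsp = 3.625 cup) × 9/5 × 240 mL/cup = 1566.0 mL
butter: 1 tsp × 9/5 = 1.8 tsp
sliced almonds: 4/3 cup × 9/5 × 108 g/cup ÷ 1000 g/kg ≈ 0.3 kg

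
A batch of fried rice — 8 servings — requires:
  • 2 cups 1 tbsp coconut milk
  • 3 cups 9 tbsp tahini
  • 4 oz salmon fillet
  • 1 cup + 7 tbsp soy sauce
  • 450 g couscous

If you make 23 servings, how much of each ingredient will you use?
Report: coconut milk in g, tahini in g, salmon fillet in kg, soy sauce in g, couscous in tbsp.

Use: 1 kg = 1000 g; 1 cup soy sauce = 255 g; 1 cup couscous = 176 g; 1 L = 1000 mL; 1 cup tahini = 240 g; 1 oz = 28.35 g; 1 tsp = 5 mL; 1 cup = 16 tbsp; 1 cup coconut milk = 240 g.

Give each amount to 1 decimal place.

coconut milk: 1423.1 g; tahini: 2458.1 g; salmon fillet: 0.3 kg; soy sauce: 1053.9 g; couscous: 117.6 tbsp

Scaling factor: 23/8 = 2.875.
coconut milk: (2 cup + 1 tbsp = 2.0625 cup) × 23/8 × 240 g/cup ≈ 1423.1 g
tahini: (3 cup + 9 tbsp = 3.5625 cup) × 23/8 × 240 g/cup ≈ 2458.1 g
salmon fillet: 4 oz × 23/8 × 28.35 g/oz ÷ 1000 g/kg ≈ 0.3 kg
soy sauce: (1 cup + 7 tbsp = 1.4375 cup) × 23/8 × 255 g/cup ≈ 1053.9 g
couscous: 450 g × 23/8 ÷ 176 g/cup × 16 tbsp/cup ≈ 117.6 tbsp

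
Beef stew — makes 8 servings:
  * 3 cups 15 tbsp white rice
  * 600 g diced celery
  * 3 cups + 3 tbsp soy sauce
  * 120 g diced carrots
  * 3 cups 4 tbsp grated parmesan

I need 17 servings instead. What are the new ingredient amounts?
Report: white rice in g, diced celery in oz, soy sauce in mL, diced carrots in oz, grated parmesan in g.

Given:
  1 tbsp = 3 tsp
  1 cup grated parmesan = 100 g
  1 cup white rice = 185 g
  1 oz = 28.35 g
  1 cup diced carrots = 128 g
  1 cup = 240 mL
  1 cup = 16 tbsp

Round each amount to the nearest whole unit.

Scaling factor: 17/8 = 2.125.
white rice: (3 cup + 15 tbsp = 3.9375 cup) × 17/8 × 185 g/cup ≈ 1548 g
diced celery: 600 g × 17/8 ÷ 28.35 g/oz ≈ 45 oz
soy sauce: (3 cup + 3 tbsp = 3.1875 cup) × 17/8 × 240 mL/cup ≈ 1626 mL
diced carrots: 120 g × 17/8 ÷ 28.35 g/oz ≈ 9 oz
grated parmesan: (3 cup + 4 tbsp = 3.25 cup) × 17/8 × 100 g/cup ≈ 691 g

white rice: 1548 g; diced celery: 45 oz; soy sauce: 1626 mL; diced carrots: 9 oz; grated parmesan: 691 g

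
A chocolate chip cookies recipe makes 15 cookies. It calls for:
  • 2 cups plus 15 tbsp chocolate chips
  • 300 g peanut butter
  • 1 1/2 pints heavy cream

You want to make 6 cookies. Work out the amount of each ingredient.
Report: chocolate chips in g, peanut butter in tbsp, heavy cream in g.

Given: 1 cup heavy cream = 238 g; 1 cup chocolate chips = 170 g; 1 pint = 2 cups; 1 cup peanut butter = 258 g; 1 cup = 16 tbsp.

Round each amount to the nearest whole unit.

chocolate chips: 200 g; peanut butter: 7 tbsp; heavy cream: 286 g

Scaling factor: 6/15 = 2/5 = 0.4.
chocolate chips: (2 cup + 15 tbsp = 2.9375 cup) × 2/5 × 170 g/cup ≈ 200 g
peanut butter: 300 g × 2/5 ÷ 258 g/cup × 16 tbsp/cup ≈ 7 tbsp
heavy cream: 1.5 pint × 2/5 × 2 cup/pint × 238 g/cup ≈ 286 g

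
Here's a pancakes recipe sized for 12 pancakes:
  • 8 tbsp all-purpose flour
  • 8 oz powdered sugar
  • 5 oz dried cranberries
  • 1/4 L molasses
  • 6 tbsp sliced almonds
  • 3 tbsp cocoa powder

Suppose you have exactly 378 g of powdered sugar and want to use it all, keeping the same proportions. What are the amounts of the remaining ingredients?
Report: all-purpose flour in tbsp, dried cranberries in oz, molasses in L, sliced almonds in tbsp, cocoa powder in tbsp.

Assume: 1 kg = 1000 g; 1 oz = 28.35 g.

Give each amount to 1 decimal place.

The original recipe has 226.8 g of powdered sugar, so the scaling factor is 378 ÷ 226.8 = 5/3.
all-purpose flour: 8 tbsp × 5/3 ≈ 13.3 tbsp
dried cranberries: 5 oz × 5/3 ≈ 8.3 oz
molasses: 0.25 L × 5/3 ≈ 0.4 L
sliced almonds: 6 tbsp × 5/3 = 10.0 tbsp
cocoa powder: 3 tbsp × 5/3 = 5.0 tbsp

all-purpose flour: 13.3 tbsp; dried cranberries: 8.3 oz; molasses: 0.4 L; sliced almonds: 10.0 tbsp; cocoa powder: 5.0 tbsp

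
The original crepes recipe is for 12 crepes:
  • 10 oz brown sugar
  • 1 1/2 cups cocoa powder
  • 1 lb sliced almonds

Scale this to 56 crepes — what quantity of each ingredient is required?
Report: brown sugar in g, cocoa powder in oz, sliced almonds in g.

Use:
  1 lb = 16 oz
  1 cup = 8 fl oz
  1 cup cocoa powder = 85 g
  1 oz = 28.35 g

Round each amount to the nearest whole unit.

brown sugar: 1323 g; cocoa powder: 21 oz; sliced almonds: 2117 g

Scaling factor: 56/12 = 14/3.
brown sugar: 10 oz × 14/3 × 28.35 g/oz = 1323 g
cocoa powder: 1.5 cup × 14/3 × 85 g/cup ÷ 28.35 g/oz ≈ 21 oz
sliced almonds: 1 lb × 14/3 × 16 oz/lb × 28.35 g/oz ≈ 2117 g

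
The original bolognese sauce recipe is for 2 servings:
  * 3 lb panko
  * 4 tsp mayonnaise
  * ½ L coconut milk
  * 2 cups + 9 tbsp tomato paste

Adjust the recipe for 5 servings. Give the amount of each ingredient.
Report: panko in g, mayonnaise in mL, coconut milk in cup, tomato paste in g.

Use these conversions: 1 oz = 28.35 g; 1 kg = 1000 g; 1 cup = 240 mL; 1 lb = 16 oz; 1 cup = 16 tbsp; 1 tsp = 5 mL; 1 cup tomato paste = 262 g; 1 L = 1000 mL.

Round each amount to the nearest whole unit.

Scaling factor: 5/2 = 2.5.
panko: 3 lb × 5/2 × 16 oz/lb × 28.35 g/oz = 3402 g
mayonnaise: 4 tsp × 5/2 × 5 mL/tsp = 50 mL
coconut milk: 0.5 L × 5/2 × 1000 mL/L ÷ 240 mL/cup ≈ 5 cup
tomato paste: (2 cup + 9 tbsp = 2.5625 cup) × 5/2 × 262 g/cup ≈ 1678 g

panko: 3402 g; mayonnaise: 50 mL; coconut milk: 5 cup; tomato paste: 1678 g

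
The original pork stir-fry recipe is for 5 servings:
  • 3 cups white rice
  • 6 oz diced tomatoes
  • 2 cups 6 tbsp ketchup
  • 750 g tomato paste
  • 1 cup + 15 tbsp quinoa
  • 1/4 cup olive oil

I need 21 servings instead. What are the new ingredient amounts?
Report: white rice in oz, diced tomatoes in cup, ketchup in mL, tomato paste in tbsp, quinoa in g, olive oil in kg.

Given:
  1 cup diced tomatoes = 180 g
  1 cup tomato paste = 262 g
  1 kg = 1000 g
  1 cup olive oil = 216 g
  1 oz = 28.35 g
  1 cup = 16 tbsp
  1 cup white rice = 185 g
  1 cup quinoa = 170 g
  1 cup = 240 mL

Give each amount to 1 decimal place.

white rice: 82.2 oz; diced tomatoes: 4.0 cup; ketchup: 2394.0 mL; tomato paste: 192.4 tbsp; quinoa: 1383.4 g; olive oil: 0.2 kg

Scaling factor: 21/5 = 4.2.
white rice: 3 cup × 21/5 × 185 g/cup ÷ 28.35 g/oz ≈ 82.2 oz
diced tomatoes: 6 oz × 21/5 × 28.35 g/oz ÷ 180 g/cup ≈ 4.0 cup
ketchup: (2 cup + 6 tbsp = 2.375 cup) × 21/5 × 240 mL/cup = 2394.0 mL
tomato paste: 750 g × 21/5 ÷ 262 g/cup × 16 tbsp/cup ≈ 192.4 tbsp
quinoa: (1 cup + 15 tbsp = 1.9375 cup) × 21/5 × 170 g/cup ≈ 1383.4 g
olive oil: 0.25 cup × 21/5 × 216 g/cup ÷ 1000 g/kg ≈ 0.2 kg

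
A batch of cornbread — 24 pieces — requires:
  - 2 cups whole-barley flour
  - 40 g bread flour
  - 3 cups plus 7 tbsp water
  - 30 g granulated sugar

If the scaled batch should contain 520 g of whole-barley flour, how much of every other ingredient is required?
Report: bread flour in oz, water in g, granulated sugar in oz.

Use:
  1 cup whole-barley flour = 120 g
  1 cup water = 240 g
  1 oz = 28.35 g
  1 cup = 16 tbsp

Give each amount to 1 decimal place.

bread flour: 3.1 oz; water: 1787.5 g; granulated sugar: 2.3 oz

The original recipe has 240 g of whole-barley flour, so the scaling factor is 520 ÷ 240 = 13/6.
bread flour: 40 g × 13/6 ÷ 28.35 g/oz ≈ 3.1 oz
water: (3 cup + 7 tbsp = 3.4375 cup) × 13/6 × 240 g/cup = 1787.5 g
granulated sugar: 30 g × 13/6 ÷ 28.35 g/oz ≈ 2.3 oz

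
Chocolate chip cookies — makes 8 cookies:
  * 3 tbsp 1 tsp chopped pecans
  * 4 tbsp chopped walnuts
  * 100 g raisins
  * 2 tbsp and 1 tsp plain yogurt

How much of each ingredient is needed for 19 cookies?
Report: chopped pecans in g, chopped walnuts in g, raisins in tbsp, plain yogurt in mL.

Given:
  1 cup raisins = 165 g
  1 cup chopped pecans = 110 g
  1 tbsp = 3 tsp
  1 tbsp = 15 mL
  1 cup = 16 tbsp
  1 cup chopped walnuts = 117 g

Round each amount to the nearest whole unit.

chopped pecans: 54 g; chopped walnuts: 69 g; raisins: 23 tbsp; plain yogurt: 83 mL

Scaling factor: 19/8 = 2.375.
chopped pecans: (3 tbsp + 1 tsp = 10/3 tbsp) × 19/8 ÷ 16 tbsp/cup × 110 g/cup ≈ 54 g
chopped walnuts: 4 tbsp × 19/8 ÷ 16 tbsp/cup × 117 g/cup ≈ 69 g
raisins: 100 g × 19/8 ÷ 165 g/cup × 16 tbsp/cup ≈ 23 tbsp
plain yogurt: (2 tbsp + 1 tsp = 7/3 tbsp) × 19/8 × 15 mL/tbsp ≈ 83 mL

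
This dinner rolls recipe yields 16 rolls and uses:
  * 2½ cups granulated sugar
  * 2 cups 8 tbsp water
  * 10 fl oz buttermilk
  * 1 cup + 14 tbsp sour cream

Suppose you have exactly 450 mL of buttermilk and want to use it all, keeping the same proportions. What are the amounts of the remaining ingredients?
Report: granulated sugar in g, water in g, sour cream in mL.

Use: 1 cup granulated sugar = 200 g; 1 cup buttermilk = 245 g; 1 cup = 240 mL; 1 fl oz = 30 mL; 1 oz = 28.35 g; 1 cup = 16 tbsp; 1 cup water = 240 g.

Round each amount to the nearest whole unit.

The original recipe has 300 mL of buttermilk, so the scaling factor is 450 ÷ 300 = 3/2 = 1.5.
granulated sugar: 2.5 cup × 3/2 × 200 g/cup = 750 g
water: (2 cup + 8 tbsp = 2.5 cup) × 3/2 × 240 g/cup = 900 g
sour cream: (1 cup + 14 tbsp = 1.875 cup) × 3/2 × 240 mL/cup = 675 mL

granulated sugar: 750 g; water: 900 g; sour cream: 675 mL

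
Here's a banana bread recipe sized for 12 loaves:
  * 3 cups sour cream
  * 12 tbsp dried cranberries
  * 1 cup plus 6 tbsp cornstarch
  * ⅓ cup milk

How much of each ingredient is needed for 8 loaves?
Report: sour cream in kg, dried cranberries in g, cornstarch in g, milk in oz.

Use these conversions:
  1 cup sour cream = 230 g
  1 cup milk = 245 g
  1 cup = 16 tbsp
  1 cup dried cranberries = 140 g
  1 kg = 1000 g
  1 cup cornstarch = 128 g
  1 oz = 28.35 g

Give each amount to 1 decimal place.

Scaling factor: 8/12 = 2/3.
sour cream: 3 cup × 2/3 × 230 g/cup ÷ 1000 g/kg ≈ 0.5 kg
dried cranberries: 12 tbsp × 2/3 ÷ 16 tbsp/cup × 140 g/cup = 70.0 g
cornstarch: (1 cup + 6 tbsp = 1.375 cup) × 2/3 × 128 g/cup ≈ 117.3 g
milk: 1/3 cup × 2/3 × 245 g/cup ÷ 28.35 g/oz ≈ 1.9 oz

sour cream: 0.5 kg; dried cranberries: 70.0 g; cornstarch: 117.3 g; milk: 1.9 oz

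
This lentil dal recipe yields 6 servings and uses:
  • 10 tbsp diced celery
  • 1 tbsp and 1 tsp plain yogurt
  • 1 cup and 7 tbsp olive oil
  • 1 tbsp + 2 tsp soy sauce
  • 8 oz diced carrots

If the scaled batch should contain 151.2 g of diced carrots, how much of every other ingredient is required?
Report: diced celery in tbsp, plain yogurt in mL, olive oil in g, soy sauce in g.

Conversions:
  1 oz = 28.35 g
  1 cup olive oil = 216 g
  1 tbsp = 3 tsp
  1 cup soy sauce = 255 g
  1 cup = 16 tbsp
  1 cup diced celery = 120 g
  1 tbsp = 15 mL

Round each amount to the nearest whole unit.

diced celery: 7 tbsp; plain yogurt: 13 mL; olive oil: 207 g; soy sauce: 18 g

The original recipe has 226.8 g of diced carrots, so the scaling factor is 151.2 ÷ 226.8 = 2/3.
diced celery: 10 tbsp × 2/3 ≈ 7 tbsp
plain yogurt: (1 tbsp + 1 tsp = 4/3 tbsp) × 2/3 × 15 mL/tbsp ≈ 13 mL
olive oil: (1 cup + 7 tbsp = 1.4375 cup) × 2/3 × 216 g/cup = 207 g
soy sauce: (1 tbsp + 2 tsp = 5/3 tbsp) × 2/3 ÷ 16 tbsp/cup × 255 g/cup ≈ 18 g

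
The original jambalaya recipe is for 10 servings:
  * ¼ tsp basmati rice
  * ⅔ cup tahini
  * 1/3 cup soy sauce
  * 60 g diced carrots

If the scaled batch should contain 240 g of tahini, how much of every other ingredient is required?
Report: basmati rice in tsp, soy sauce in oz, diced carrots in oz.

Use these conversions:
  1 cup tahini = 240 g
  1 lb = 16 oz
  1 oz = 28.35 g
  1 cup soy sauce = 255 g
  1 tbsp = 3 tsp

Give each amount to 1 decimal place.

basmati rice: 0.4 tsp; soy sauce: 4.5 oz; diced carrots: 3.2 oz

The original recipe has 160 g of tahini, so the scaling factor is 240 ÷ 160 = 3/2 = 1.5.
basmati rice: 0.25 tsp × 3/2 ≈ 0.4 tsp
soy sauce: 1/3 cup × 3/2 × 255 g/cup ÷ 28.35 g/oz ≈ 4.5 oz
diced carrots: 60 g × 3/2 ÷ 28.35 g/oz ≈ 3.2 oz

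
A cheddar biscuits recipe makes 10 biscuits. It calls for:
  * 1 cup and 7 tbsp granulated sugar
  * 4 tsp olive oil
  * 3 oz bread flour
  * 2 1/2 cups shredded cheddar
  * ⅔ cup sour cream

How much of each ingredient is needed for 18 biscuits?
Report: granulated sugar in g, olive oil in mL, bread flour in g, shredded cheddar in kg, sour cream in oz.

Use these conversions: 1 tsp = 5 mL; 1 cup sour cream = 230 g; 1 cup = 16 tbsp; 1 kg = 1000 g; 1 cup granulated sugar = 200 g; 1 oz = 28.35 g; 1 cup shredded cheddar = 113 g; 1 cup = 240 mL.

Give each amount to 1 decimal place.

granulated sugar: 517.5 g; olive oil: 36.0 mL; bread flour: 153.1 g; shredded cheddar: 0.5 kg; sour cream: 9.7 oz

Scaling factor: 18/10 = 9/5 = 1.8.
granulated sugar: (1 cup + 7 tbsp = 1.4375 cup) × 9/5 × 200 g/cup = 517.5 g
olive oil: 4 tsp × 9/5 × 5 mL/tsp = 36.0 mL
bread flour: 3 oz × 9/5 × 28.35 g/oz ≈ 153.1 g
shredded cheddar: 2.5 cup × 9/5 × 113 g/cup ÷ 1000 g/kg ≈ 0.5 kg
sour cream: 2/3 cup × 9/5 × 230 g/cup ÷ 28.35 g/oz ≈ 9.7 oz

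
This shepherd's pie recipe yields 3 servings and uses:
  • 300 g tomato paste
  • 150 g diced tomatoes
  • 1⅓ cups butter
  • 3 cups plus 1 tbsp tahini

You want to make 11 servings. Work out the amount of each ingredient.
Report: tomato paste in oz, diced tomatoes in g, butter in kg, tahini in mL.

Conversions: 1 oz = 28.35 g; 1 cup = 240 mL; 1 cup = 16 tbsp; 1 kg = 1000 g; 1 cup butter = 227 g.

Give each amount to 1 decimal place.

tomato paste: 38.8 oz; diced tomatoes: 550.0 g; butter: 1.1 kg; tahini: 2695.0 mL

Scaling factor: 11/3.
tomato paste: 300 g × 11/3 ÷ 28.35 g/oz ≈ 38.8 oz
diced tomatoes: 150 g × 11/3 = 550.0 g
butter: 4/3 cup × 11/3 × 227 g/cup ÷ 1000 g/kg ≈ 1.1 kg
tahini: (3 cup + 1 tbsp = 3.0625 cup) × 11/3 × 240 mL/cup = 2695.0 mL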